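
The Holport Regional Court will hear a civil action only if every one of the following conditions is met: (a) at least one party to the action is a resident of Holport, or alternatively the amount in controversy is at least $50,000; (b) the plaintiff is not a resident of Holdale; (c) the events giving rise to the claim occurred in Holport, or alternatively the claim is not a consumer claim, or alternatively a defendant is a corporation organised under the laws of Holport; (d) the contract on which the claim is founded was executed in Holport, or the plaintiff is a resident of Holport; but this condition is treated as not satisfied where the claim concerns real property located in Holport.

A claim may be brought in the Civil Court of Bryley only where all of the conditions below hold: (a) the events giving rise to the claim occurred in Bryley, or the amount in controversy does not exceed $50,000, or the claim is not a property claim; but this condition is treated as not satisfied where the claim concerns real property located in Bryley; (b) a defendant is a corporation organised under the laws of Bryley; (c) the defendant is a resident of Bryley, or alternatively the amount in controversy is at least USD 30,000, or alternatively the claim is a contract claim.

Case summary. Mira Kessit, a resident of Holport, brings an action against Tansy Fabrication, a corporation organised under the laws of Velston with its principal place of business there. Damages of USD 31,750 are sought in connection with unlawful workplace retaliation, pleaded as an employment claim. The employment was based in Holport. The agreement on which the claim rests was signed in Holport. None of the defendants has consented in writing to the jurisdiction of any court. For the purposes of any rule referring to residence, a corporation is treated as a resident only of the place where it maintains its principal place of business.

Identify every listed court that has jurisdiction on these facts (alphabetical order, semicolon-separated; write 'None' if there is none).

the Holport Regional Court

The Holport Regional Court:
  (a) Mira Kessit resides in Holport, so this disjunct is met. Condition met.
  (b) The plaintiff resides in Holport, which is not Holdale. Satisfied.
  (c) The operative events occurred in Holport, so one alternative holds. Met.
  (d) The contract was executed in Holport — that alternative is enough. The carve-out does not apply: the claim does not concern real property. Satisfied.
  → The court has jurisdiction.
The Civil Court of Bryley:
  (a) The amount in controversy is 31,750 dollars, within the USD 50,000 ceiling — that alternative is enough. And the carve-out is inapplicable — the claim does not concern real property. Satisfied.
  (b) The corporate defendant(s) are organised in Velston, not Bryley. Condition not met.
  (c) The amount in controversy is USD 31,750, which meets the USD 30,000 floor, so this disjunct is met. Met.
  → At least one condition fails; no jurisdiction.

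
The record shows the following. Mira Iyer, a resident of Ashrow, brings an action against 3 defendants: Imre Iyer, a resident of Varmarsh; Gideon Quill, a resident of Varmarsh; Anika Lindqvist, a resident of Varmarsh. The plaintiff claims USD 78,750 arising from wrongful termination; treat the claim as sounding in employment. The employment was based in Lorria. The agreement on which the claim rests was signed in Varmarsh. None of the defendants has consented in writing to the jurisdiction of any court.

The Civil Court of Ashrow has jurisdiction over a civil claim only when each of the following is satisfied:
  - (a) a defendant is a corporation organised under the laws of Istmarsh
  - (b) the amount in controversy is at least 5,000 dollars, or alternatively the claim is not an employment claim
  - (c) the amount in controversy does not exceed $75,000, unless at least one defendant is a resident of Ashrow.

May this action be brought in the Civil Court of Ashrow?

The Civil Court of Ashrow:
  (a) No defendant is a corporation. Condition not met.
  (b) The amount in controversy is 78,750 dollars, which meets the $5,000 floor, which satisfies one of the alternatives. Condition met.
  (c) The amount in controversy is 78,750 dollars, above the $75,000 ceiling. Nor does the 'unless' clause help: no defendant resides in Ashrow (they reside in Varmarsh, Varmarsh, Varmarsh). Not met.
  → No jurisdiction.

No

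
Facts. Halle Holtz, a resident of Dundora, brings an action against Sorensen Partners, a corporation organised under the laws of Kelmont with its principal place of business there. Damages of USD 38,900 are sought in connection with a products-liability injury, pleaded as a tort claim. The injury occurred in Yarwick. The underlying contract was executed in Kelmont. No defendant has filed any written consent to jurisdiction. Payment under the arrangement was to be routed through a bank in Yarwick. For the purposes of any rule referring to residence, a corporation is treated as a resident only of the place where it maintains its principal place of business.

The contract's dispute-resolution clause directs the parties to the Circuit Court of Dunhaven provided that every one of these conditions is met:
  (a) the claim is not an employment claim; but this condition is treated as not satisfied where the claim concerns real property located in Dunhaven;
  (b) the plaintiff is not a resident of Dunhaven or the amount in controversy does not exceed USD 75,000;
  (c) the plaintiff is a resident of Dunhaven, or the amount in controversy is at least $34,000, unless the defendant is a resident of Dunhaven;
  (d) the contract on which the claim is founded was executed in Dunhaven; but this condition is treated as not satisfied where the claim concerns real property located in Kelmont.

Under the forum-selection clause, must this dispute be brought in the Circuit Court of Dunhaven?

The Circuit Court of Dunhaven:
  (a) The claim is a tort claim, not an employment claim. And the carve-out is inapplicable — the claim does not concern real property. Met.
  (b) The plaintiff resides in Dundora, which is not Dunhaven — that alternative is enough. Satisfied.
  (c) The amount in controversy is USD 38,900, which meets the $34,000 floor, so this disjunct is met. Met.
  (d) The contract was executed in Kelmont, not Dunhaven. Not satisfied.
  → The clause does not apply.

No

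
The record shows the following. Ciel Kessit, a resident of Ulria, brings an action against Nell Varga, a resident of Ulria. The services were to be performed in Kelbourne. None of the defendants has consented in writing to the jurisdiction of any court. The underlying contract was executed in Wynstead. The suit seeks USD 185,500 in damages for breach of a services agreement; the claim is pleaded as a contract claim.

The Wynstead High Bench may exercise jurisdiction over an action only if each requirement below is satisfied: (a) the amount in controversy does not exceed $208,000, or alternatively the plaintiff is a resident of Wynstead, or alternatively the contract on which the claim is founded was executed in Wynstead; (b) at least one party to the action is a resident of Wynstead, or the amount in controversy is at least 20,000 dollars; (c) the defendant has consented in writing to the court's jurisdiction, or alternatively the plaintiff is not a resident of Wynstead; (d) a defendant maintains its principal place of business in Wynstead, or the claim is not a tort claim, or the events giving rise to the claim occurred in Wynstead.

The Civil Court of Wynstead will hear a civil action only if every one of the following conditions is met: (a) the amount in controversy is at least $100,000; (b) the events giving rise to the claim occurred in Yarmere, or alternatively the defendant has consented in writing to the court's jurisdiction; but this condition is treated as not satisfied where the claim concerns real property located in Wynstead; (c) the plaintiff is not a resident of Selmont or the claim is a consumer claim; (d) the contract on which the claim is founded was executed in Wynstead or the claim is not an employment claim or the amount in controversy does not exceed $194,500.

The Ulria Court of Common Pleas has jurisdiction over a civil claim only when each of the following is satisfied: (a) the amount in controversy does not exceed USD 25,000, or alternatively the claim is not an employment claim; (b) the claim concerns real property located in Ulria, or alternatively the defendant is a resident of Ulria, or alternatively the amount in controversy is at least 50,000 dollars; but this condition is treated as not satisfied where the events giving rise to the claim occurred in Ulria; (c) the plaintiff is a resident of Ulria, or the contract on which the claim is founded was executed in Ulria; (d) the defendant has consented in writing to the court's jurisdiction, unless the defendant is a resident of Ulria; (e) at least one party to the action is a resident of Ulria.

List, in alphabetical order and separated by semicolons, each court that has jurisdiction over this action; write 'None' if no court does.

The Wynstead High Bench:
  (a) The amount in controversy is $185,500, within the $208,000 ceiling — that alternative is enough. Met.
  (b) The amount in controversy is 185,500 dollars, which meets the USD 20,000 floor, so this disjunct is met. Satisfied.
  (c) The plaintiff resides in Ulria, which is not Wynstead — that alternative is enough. Met.
  (d) The claim is a contract claim, not a tort claim, which satisfies one of the alternatives. Condition met.
  → The court has jurisdiction.
The Civil Court of Wynstead:
  (a) The amount in controversy is 185,500 dollars, which meets the $100,000 floor. Met.
  (b) The operative events occurred in Kelbourne, not Yarmere; no such written consent has been filed — no alternative holds. Not satisfied.
  (c) The plaintiff resides in Ulria, which is not Selmont, so one alternative holds. Satisfied.
  (d) The contract was executed in Wynstead, which satisfies one of the alternatives. Met.
  → The court lacks jurisdiction.
The Ulria Court of Common Pleas:
  (a) The claim is a contract claim, not an employment claim, so one alternative holds. Satisfied.
  (b) The defendant resides in Ulria, so one alternative holds. And the carve-out is inapplicable — the operative events occurred in Kelbourne, not Ulria. Condition met.
  (c) The plaintiff resides in Ulria — that alternative is enough. Met.
  (d) No such written consent has been filed. However, the defendant resides in Ulria, so the 'unless' proviso supplies this condition. Met.
  (e) Ciel Kessit resides in Ulria. Condition met.
  → All conditions met; jurisdiction exists.

the Ulria Court of Common Pleas; the Wynstead High Bench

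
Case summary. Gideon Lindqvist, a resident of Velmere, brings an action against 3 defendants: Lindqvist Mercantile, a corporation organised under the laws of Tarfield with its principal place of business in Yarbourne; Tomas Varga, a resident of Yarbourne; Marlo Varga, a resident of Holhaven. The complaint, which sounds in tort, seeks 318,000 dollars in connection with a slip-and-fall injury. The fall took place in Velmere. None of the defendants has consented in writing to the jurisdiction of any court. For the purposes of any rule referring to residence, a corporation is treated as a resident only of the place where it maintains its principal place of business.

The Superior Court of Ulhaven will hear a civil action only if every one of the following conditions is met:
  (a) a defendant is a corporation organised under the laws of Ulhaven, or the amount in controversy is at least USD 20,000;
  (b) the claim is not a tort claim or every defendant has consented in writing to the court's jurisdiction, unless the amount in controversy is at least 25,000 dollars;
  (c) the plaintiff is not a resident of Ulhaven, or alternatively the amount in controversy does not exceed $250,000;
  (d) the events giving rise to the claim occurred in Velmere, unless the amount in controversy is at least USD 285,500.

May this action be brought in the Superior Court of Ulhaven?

Yes

The Superior Court of Ulhaven:
  (a) The amount in controversy is 318,000 dollars, which meets the 20,000 dollars floor, so this disjunct is met. Condition met.
  (b) The claim is a tort claim; no such written consent has been filed — none of the alternatives is met. The proviso rescues it, though: the amount in controversy is $318,000, which meets the 25,000 dollars floor. Satisfied.
  (c) The plaintiff resides in Velmere, which is not Ulhaven, which satisfies one of the alternatives. Satisfied.
  (d) The operative events occurred in Velmere. Condition met.
  → Jurisdiction lies.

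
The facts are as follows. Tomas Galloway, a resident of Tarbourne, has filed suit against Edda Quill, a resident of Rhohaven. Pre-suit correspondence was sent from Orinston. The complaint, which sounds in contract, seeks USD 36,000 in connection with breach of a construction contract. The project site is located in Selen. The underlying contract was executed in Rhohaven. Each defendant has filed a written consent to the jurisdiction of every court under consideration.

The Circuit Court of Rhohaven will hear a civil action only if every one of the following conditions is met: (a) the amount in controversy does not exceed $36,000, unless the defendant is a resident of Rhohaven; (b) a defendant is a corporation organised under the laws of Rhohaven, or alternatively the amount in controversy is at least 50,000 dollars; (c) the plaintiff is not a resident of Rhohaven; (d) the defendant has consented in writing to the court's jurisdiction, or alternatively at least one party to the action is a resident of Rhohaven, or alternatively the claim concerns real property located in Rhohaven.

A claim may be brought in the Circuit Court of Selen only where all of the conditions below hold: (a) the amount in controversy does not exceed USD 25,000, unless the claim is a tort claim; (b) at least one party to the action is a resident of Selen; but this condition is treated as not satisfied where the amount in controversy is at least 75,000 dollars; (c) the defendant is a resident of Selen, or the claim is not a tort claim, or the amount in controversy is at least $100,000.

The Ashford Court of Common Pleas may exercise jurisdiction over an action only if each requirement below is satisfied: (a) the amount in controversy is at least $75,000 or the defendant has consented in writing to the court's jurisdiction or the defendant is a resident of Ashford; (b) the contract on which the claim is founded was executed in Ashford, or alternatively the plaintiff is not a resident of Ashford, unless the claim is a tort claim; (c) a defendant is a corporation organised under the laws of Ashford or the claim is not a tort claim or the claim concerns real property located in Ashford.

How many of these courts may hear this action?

1

The Circuit Court of Rhohaven:
  (a) The amount in controversy is $36,000, within the USD 36,000 ceiling. Satisfied.
  (b) No defendant is a corporation; the amount in controversy is $36,000, below the 50,000 dollars floor — none of the alternatives is met. Not satisfied.
  (c) The plaintiff resides in Tarbourne, which is not Rhohaven. Met.
  (d) Every defendant has filed written consent, so this disjunct is met. Satisfied.
  → No jurisdiction.
The Circuit Court of Selen:
  (a) The amount in controversy is 36,000 dollars, above the 25,000 dollars ceiling. And the claim is a contract claim, not a tort claim, so the proviso does not save it. Fails.
  (b) No party resides in Selen. Condition not met.
  (c) The claim is a contract claim, not a tort claim, so one alternative holds. Condition met.
  → The court lacks jurisdiction.
The Ashford Court of Common Pleas:
  (a) Every defendant has filed written consent, so one alternative holds. Met.
  (b) The plaintiff resides in Tarbourne, which is not Ashford, so one alternative holds. Met.
  (c) The claim is a contract claim, not a tort claim — that alternative is enough. Satisfied.
  → Every requirement is satisfied — jurisdiction.
Courts with jurisdiction: the Ashford Court of Common Pleas — 1 in total.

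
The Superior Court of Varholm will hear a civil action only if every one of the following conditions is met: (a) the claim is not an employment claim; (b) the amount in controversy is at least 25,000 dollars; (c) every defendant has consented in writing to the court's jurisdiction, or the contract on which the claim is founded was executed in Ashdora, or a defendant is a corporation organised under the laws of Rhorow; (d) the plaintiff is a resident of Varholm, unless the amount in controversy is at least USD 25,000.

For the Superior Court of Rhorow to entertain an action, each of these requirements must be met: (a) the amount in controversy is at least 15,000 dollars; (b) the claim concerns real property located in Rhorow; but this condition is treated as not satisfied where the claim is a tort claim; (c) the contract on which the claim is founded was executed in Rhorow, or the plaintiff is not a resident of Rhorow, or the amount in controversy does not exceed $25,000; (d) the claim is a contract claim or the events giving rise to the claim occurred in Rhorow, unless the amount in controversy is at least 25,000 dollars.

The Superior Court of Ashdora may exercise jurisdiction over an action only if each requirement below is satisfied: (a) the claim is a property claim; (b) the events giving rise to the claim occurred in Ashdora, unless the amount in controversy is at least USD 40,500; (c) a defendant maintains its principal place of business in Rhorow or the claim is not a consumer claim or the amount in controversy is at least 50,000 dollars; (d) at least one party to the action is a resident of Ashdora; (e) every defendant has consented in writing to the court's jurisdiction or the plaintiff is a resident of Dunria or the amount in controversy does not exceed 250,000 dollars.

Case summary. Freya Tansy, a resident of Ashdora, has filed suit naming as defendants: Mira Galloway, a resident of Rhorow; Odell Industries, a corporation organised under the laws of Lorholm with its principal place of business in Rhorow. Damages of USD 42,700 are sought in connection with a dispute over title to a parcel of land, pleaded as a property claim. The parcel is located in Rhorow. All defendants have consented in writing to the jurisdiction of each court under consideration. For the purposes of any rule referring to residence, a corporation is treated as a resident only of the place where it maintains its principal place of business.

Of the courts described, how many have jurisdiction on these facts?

3

The Superior Court of Varholm:
  (a) The claim is a property claim, not an employment claim. Satisfied.
  (b) The amount in controversy is USD 42,700, which meets the 25,000 dollars floor. Condition met.
  (c) Every defendant has filed written consent, which satisfies one of the alternatives. Condition met.
  (d) The plaintiff resides in Ashdora, not Varholm. But the amount in controversy is $42,700, which meets the USD 25,000 floor, and the 'unless' clause therefore excuses the requirement. Met.
  → All conditions met; jurisdiction exists.
The Superior Court of Rhorow:
  (a) The amount in controversy is $42,700, which meets the $15,000 floor. Condition met.
  (b) The property lies in Rhorow. The exception is not triggered, since the claim is a property claim, not a tort claim. Condition met.
  (c) The plaintiff resides in Ashdora, which is not Rhorow, so this disjunct is met. Condition met.
  (d) The operative events occurred in Rhorow, so this disjunct is met. Met.
  → All conditions met; jurisdiction exists.
The Superior Court of Ashdora:
  (a) The claim is a property claim. Met.
  (b) The operative events occurred in Rhorow, not Ashdora. But the amount in controversy is 42,700 dollars, which meets the 40,500 dollars floor, and the 'unless' clause therefore excuses the requirement. Satisfied.
  (c) Odell Industries has its principal place of business in Rhorow, so this disjunct is met. Satisfied.
  (d) Freya Tansy resides in Ashdora. Condition met.
  (e) Every defendant has filed written consent, which satisfies one of the alternatives. Condition met.
  → Every requirement is satisfied — jurisdiction.
Courts with jurisdiction: the Superior Court of Varholm, the Superior Court of Rhorow, the Superior Court of Ashdora — 3 in total.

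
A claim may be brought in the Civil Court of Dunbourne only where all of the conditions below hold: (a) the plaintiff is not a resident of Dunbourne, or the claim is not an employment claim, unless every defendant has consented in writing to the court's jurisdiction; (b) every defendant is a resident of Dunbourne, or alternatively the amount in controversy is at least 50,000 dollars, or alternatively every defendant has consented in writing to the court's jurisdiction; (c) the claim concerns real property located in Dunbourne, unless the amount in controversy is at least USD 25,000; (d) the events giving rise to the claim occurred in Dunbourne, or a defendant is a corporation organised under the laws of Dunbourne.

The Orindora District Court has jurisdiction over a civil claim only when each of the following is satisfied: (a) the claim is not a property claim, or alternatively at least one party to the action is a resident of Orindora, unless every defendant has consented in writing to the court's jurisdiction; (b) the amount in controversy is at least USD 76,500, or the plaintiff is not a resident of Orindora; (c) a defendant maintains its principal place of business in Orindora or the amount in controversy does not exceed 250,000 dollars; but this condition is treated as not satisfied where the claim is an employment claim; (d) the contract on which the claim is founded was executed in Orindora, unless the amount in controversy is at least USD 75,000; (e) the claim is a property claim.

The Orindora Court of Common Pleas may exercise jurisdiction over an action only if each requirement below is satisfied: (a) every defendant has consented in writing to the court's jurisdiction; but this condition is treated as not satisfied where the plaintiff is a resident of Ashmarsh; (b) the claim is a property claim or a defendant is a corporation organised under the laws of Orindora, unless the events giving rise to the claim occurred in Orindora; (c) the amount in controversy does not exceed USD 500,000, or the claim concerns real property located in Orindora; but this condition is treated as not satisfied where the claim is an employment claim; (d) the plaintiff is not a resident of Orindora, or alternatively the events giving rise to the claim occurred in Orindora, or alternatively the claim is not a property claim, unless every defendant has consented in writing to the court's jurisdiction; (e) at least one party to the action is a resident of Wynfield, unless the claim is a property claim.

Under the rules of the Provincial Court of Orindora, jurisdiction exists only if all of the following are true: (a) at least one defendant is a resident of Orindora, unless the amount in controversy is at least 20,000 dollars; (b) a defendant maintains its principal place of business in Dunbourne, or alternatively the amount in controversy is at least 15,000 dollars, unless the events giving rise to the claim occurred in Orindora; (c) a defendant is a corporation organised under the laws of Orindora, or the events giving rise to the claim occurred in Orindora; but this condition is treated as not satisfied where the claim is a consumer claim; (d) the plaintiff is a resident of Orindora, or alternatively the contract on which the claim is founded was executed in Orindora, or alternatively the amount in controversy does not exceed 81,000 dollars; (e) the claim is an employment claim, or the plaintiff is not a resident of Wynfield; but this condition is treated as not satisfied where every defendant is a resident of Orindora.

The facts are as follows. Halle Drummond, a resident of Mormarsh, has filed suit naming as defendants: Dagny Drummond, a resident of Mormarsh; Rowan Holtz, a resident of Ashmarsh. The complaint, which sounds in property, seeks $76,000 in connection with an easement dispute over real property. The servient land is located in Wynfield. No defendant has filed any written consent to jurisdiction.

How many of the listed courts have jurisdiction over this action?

The Civil Court of Dunbourne:
  (a) The plaintiff resides in Mormarsh, which is not Dunbourne, so one alternative holds. Condition met.
  (b) The amount in controversy is USD 76,000, which meets the $50,000 floor, which satisfies one of the alternatives. Met.
  (c) The property lies in Wynfield, not Dunbourne. However, the amount in controversy is 76,000 dollars, which meets the $25,000 floor, so the 'unless' proviso supplies this condition. Satisfied.
  (d) The operative events occurred in Wynfield, not Dunbourne; no defendant is a corporation — no alternative holds. Not met.
  → The court lacks jurisdiction.
The Orindora District Court:
  (a) The claim is a property claim; no party resides in Orindora — every alternative fails. And no such written consent has been filed, so the proviso does not save it. Condition not met.
  (b) The plaintiff resides in Mormarsh, which is not Orindora, so this disjunct is met. Satisfied.
  (c) The amount in controversy is 76,000 dollars, within the $250,000 ceiling — that alternative is enough. The carve-out does not apply: the claim is a property claim, not an employment claim. Met.
  (d) No contract (and hence no place of execution) is alleged. But the amount in controversy is $76,000, which meets the USD 75,000 floor, and the 'unless' clause therefore excuses the requirement. Satisfied.
  (e) The claim is a property claim. Satisfied.
  → At least one condition fails; no jurisdiction.
The Orindora Court of Common Pleas:
  (a) No such written consent has been filed. Not met.
  (b) The claim is a property claim, which satisfies one of the alternatives. Condition met.
  (c) The amount in controversy is $76,000, within the USD 500,000 ceiling — that alternative is enough. And the carve-out is inapplicable — the claim is a property claim, not an employment claim. Met.
  (d) The plaintiff resides in Mormarsh, which is not Orindora — that alternative is enough. Condition met.
  (e) No party resides in Wynfield. However, the claim is a property claim, so the 'unless' proviso supplies this condition. Condition met.
  → No jurisdiction.
The Provincial Court of Orindora:
  (a) No defendant resides in Orindora (they reside in Mormarsh, Ashmarsh). But the amount in controversy is 76,000 dollars, which meets the 20,000 dollars floor, and the 'unless' clause therefore excuses the requirement. Met.
  (b) The amount in controversy is $76,000, which meets the USD 15,000 floor, so one alternative holds. Satisfied.
  (c) No defendant is a corporation; the operative events occurred in Wynfield, not Orindora — every alternative fails. Condition not met.
  (d) The amount in controversy is 76,000 dollars, within the 81,000 dollars ceiling — that alternative is enough. Condition met.
  (e) The plaintiff resides in Mormarsh, which is not Wynfield, which satisfies one of the alternatives. The exception is not triggered, since the defendants reside as follows — Dagny Drummond in Mormarsh, Rowan Holtz in Ashmarsh — not all in Orindora. Met.
  → Not every requirement is met — no jurisdiction.
No court satisfies all of its conditions.

0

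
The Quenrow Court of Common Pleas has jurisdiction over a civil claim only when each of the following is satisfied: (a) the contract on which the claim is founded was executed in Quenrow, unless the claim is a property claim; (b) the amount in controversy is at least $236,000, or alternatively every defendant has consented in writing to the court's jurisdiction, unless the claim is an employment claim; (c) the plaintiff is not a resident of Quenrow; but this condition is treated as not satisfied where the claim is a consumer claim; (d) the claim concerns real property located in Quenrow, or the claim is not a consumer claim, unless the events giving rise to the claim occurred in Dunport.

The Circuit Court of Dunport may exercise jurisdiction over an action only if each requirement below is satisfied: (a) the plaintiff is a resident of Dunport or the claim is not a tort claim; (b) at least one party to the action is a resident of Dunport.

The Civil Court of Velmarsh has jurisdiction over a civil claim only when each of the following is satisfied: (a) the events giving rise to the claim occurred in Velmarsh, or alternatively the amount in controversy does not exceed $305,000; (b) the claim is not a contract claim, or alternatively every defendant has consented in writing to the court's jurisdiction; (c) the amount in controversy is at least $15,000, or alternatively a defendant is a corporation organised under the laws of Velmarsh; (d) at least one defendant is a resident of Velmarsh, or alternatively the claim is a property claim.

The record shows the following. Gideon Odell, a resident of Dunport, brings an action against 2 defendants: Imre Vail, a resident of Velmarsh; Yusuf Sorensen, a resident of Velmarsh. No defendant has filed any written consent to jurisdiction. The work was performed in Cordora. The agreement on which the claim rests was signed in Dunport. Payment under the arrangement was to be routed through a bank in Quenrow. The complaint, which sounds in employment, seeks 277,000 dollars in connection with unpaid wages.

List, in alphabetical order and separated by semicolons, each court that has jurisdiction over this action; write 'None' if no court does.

The Quenrow Court of Common Pleas:
  (a) The contract was executed in Dunport, not Quenrow. The proviso offers no rescue either, since the claim is an employment claim, not a property claim. Not met.
  (b) The amount in controversy is $277,000, which meets the 236,000 dollars floor, so one alternative holds. Condition met.
  (c) The plaintiff resides in Dunport, which is not Quenrow. The carve-out does not apply: the claim is an employment claim, not a consumer claim. Condition met.
  (d) The claim is an employment claim, not a consumer claim, so one alternative holds. Met.
  → The court lacks jurisdiction.
The Circuit Court of Dunport:
  (a) The plaintiff resides in Dunport, which satisfies one of the alternatives. Condition met.
  (b) Gideon Odell resides in Dunport. Satisfied.
  → All conditions met; jurisdiction exists.
The Civil Court of Velmarsh:
  (a) The amount in controversy is USD 277,000, within the 305,000 dollars ceiling, which satisfies one of the alternatives. Met.
  (b) The claim is an employment claim, not a contract claim — that alternative is enough. Satisfied.
  (c) The amount in controversy is 277,000 dollars, which meets the USD 15,000 floor, so this disjunct is met. Satisfied.
  (d) Imre Vail resides in Velmarsh, so this disjunct is met. Met.
  → All conditions met; jurisdiction exists.

the Circuit Court of Dunport; the Civil Court of Velmarsh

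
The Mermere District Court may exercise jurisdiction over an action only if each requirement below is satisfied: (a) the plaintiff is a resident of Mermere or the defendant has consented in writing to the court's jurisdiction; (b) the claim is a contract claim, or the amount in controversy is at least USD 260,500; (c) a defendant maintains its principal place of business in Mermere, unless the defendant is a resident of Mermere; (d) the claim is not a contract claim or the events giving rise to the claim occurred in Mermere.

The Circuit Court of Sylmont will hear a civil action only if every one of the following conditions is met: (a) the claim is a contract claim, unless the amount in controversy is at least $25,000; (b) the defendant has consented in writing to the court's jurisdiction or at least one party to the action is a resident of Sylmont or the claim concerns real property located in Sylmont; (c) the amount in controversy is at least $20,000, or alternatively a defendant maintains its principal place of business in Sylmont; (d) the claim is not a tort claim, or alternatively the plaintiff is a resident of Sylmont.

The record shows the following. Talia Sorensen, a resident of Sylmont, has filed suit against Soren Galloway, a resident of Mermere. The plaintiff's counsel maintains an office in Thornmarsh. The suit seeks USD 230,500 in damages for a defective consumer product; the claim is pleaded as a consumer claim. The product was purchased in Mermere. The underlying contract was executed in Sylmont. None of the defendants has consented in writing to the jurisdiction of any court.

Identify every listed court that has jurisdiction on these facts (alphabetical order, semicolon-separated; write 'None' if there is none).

The Mermere District Court:
  (a) The plaintiff resides in Sylmont, not Mermere; no such written consent has been filed — no alternative holds. Not satisfied.
  (b) The claim is a consumer claim, not a contract claim; the amount in controversy is USD 230,500, below the USD 260,500 floor — every alternative fails. Not met.
  (c) No defendant is a corporation. However, the defendant resides in Mermere, so the 'unless' proviso supplies this condition. Condition met.
  (d) The claim is a consumer claim, not a contract claim — that alternative is enough. Met.
  → No jurisdiction.
The Circuit Court of Sylmont:
  (a) The claim is a consumer claim, not a contract claim. The proviso rescues it, though: the amount in controversy is 230,500 dollars, which meets the USD 25,000 floor. Satisfied.
  (b) Talia Sorensen resides in Sylmont, so one alternative holds. Met.
  (c) The amount in controversy is $230,500, which meets the $20,000 floor — that alternative is enough. Condition met.
  (d) The claim is a consumer claim, not a tort claim, so one alternative holds. Condition met.
  → All conditions met; jurisdiction exists.

the Circuit Court of Sylmont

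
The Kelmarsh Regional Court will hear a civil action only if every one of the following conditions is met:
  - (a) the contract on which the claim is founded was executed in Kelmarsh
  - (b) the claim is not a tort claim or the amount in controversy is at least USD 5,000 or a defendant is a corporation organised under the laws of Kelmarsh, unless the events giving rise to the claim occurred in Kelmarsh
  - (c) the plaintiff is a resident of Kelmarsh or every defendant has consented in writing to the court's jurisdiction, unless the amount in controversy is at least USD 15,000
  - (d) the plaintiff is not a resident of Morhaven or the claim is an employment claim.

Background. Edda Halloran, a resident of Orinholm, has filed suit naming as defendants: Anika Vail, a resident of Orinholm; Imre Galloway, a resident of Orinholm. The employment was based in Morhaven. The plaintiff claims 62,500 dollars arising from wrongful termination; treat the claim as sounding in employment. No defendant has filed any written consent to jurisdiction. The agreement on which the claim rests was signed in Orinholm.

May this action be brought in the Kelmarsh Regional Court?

The Kelmarsh Regional Court:
  (a) The contract was executed in Orinholm, not Kelmarsh. Not met.
  (b) The claim is an employment claim, not a tort claim, which satisfies one of the alternatives. Met.
  (c) The plaintiff resides in Orinholm, not Kelmarsh; no such written consent has been filed — no alternative holds. But the amount in controversy is 62,500 dollars, which meets the USD 15,000 floor, and the 'unless' clause therefore excuses the requirement. Satisfied.
  (d) The plaintiff resides in Orinholm, which is not Morhaven — that alternative is enough. Satisfied.
  → No jurisdiction.

No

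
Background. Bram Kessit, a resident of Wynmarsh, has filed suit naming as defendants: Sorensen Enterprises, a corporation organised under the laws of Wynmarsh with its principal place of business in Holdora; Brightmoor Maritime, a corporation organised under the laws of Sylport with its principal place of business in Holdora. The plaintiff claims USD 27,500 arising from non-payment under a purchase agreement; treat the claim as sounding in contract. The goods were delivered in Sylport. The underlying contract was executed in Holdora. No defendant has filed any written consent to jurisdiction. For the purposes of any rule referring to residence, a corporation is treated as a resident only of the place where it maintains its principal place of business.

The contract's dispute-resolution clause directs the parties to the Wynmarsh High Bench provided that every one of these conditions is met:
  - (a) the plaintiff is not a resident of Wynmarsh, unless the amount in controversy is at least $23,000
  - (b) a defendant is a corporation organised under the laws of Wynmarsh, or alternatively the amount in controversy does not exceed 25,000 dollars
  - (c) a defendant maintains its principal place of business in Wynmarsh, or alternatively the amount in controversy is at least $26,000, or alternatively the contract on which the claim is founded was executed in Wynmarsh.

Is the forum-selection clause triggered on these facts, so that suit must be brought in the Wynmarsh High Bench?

Yes

The Wynmarsh High Bench:
  (a) The plaintiff resides in Wynmarsh. The proviso rescues it, though: the amount in controversy is USD 27,500, which meets the USD 23,000 floor. Met.
  (b) Sorensen Enterprises is organised under the laws of Wynmarsh, so this disjunct is met. Met.
  (c) The amount in controversy is $27,500, which meets the USD 26,000 floor — that alternative is enough. Condition met.
  → Forum clause is triggered.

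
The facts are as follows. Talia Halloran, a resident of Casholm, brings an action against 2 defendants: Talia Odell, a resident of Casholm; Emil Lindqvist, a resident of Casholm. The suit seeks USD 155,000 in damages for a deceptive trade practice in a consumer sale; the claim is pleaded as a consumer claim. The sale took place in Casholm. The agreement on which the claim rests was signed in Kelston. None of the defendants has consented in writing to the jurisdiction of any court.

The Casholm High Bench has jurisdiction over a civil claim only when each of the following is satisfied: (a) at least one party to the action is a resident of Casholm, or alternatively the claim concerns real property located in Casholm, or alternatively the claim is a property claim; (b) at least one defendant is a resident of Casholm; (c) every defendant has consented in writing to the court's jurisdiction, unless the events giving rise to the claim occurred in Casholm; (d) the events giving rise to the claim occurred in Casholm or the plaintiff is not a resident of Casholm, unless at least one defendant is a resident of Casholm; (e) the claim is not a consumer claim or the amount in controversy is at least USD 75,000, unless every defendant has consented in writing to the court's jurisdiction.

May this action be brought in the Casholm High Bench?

The Casholm High Bench:
  (a) Talia Halloran resides in Casholm, which satisfies one of the alternatives. Satisfied.
  (b) Talia Odell resides in Casholm. Condition met.
  (c) No such written consent has been filed. The proviso rescues it, though: the operative events occurred in Casholm. Met.
  (d) The operative events occurred in Casholm, which satisfies one of the alternatives. Met.
  (e) The amount in controversy is USD 155,000, which meets the 75,000 dollars floor, which satisfies one of the alternatives. Met.
  → Jurisdiction lies.

Yes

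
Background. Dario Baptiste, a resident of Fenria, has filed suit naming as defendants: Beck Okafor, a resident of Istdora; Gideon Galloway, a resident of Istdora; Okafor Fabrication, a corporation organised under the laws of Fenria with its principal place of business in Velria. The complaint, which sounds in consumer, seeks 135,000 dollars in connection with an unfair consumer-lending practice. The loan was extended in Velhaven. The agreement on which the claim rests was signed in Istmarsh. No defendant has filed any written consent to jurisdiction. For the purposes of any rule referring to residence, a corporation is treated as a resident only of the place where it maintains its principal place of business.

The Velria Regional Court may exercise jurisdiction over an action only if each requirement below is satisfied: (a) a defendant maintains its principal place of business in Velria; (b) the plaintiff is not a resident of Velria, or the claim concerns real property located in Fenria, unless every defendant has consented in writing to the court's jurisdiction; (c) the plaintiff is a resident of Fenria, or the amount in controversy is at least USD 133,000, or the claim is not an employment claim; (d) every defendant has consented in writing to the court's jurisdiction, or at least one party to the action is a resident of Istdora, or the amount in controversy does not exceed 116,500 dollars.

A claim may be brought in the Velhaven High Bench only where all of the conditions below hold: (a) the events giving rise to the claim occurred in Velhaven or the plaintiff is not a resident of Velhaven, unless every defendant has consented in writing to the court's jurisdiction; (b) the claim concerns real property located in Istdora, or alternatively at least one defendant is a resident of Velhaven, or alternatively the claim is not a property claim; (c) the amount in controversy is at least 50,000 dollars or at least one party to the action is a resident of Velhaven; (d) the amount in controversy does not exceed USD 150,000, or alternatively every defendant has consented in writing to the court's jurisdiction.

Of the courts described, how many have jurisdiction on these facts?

2

The Velria Regional Court:
  (a) Okafor Fabrication has its principal place of business in Velria. Condition met.
  (b) The plaintiff resides in Fenria, which is not Velria, so one alternative holds. Condition met.
  (c) The plaintiff resides in Fenria, which satisfies one of the alternatives. Condition met.
  (d) Beck Okafor resides in Istdora, so one alternative holds. Condition met.
  → The court has jurisdiction.
The Velhaven High Bench:
  (a) The operative events occurred in Velhaven, which satisfies one of the alternatives. Satisfied.
  (b) The claim is a consumer claim, not a property claim — that alternative is enough. Satisfied.
  (c) The amount in controversy is USD 135,000, which meets the $50,000 floor — that alternative is enough. Condition met.
  (d) The amount in controversy is USD 135,000, within the USD 150,000 ceiling, which satisfies one of the alternatives. Condition met.
  → Jurisdiction lies.
Courts with jurisdiction: the Velria Regional Court, the Velhaven High Bench — 2 in total.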